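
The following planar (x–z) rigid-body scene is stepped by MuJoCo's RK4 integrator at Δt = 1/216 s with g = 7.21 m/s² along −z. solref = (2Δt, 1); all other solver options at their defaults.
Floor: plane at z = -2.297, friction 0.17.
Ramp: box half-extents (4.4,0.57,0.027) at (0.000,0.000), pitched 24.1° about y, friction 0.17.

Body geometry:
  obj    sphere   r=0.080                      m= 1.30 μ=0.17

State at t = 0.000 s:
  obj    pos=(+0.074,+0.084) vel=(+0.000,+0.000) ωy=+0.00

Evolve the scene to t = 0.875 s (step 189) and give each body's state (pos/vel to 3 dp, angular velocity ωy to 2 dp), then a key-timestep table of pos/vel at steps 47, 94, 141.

State at t = 0.875 s:
  obj    pos=(+0.809,-0.245) vel=(+1.680,-0.751) ωy=+22.99

Key-timestep trajectory:
   step    t(s)  obj.x    obj.z    obj.vx   obj.vz 
     47  0.2176   +0.120  +0.064  +0.418  -0.187
     94  0.4352   +0.256  +0.003  +0.836  -0.374
    141  0.6528   +0.483  -0.099  +1.253  -0.561


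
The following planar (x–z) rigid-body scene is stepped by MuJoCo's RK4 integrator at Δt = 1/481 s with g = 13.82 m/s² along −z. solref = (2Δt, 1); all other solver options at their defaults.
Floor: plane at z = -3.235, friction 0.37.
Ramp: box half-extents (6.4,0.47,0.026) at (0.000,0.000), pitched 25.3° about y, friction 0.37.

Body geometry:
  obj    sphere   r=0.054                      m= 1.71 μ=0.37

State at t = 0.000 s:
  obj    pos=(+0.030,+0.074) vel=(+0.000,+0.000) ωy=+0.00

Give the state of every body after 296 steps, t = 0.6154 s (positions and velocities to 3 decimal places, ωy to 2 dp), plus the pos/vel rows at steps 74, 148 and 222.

State at t = 0.6154 s:
  obj    pos=(+0.752,-0.267) vel=(+2.347,-1.109) ωy=+48.07

Key-timestep trajectory:
   step    t(s)  obj.x    obj.z    obj.vx   obj.vz 
     74  0.1538   +0.075  +0.053  +0.587  -0.277
    148  0.3077   +0.211  -0.011  +1.174  -0.555
    222  0.4615   +0.436  -0.118  +1.760  -0.832


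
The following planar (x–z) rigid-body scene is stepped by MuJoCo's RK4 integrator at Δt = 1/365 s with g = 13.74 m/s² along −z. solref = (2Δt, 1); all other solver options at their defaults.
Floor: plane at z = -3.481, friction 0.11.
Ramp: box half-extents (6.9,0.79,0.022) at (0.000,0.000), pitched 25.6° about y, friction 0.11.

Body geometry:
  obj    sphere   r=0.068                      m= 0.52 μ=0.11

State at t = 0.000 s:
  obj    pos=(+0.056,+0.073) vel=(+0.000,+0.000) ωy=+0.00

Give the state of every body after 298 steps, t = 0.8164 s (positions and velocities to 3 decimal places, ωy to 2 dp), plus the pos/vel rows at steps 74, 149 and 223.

State at t = 0.8164 s:
  obj    pos=(+1.431,-0.586) vel=(+3.372,-1.602) ωy=+40.96

Key-timestep trajectory:
   step    t(s)  obj.x    obj.z    obj.vx   obj.vz 
     74  0.2027   +0.141  +0.032  +0.835  -0.405
    149  0.4082   +0.400  -0.092  +1.686  -0.800
    223  0.6110   +0.826  -0.296  +2.514  -1.226


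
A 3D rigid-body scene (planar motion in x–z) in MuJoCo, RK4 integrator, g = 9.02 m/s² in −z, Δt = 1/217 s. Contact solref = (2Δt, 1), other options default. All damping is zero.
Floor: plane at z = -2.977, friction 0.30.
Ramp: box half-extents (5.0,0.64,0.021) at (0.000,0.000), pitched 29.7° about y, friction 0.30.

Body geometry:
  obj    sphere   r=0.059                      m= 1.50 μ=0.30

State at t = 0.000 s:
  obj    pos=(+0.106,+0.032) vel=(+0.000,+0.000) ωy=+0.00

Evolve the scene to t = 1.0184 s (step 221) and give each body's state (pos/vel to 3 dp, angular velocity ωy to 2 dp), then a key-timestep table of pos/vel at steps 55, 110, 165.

State at t = 1.0184 s:
  obj    pos=(+1.544,-0.789) vel=(+2.824,-1.611) ωy=+55.09

Key-timestep trajectory:
   step    t(s)  obj.x    obj.z    obj.vx   obj.vz 
     55  0.2535   +0.195  -0.019  +0.703  -0.401
    110  0.5069   +0.462  -0.172  +1.406  -0.802
    165  0.7604   +0.908  -0.426  +2.108  -1.203


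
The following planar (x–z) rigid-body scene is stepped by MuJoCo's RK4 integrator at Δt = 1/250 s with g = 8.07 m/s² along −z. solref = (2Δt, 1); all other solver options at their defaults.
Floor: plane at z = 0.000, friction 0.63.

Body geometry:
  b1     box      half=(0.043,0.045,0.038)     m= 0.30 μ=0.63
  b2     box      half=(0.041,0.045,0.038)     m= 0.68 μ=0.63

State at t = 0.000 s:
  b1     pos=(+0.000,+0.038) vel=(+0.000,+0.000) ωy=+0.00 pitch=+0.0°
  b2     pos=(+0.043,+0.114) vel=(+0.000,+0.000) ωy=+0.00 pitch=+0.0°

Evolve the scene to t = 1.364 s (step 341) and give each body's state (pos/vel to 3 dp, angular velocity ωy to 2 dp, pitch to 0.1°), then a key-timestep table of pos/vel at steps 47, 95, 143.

State at t = 1.364 s:
  b1     pos=(+0.000,+0.038) vel=(+0.000,+0.000) ωy=+0.00 pitch=+0.0°
  b2     pos=(+0.090,+0.041) vel=(+0.000,+0.000) ωy=+0.00 pitch=+90.0°

Key-timestep trajectory:
   step    t(s)  b1.x    b1.z    b1.vx   b1.vz   b2.x    b2.z    b2.vx   b2.vz 
     47  0.1880   +0.000  +0.038  +0.000  +0.000   +0.044  +0.114  +0.009  +0.000
     95  0.3800   +0.000  +0.038  +0.000  +0.000   +0.050  +0.113  +0.075  -0.014
    143  0.5720   +0.000  +0.038  +0.000  +0.000   +0.084  +0.077  +0.246  -0.668


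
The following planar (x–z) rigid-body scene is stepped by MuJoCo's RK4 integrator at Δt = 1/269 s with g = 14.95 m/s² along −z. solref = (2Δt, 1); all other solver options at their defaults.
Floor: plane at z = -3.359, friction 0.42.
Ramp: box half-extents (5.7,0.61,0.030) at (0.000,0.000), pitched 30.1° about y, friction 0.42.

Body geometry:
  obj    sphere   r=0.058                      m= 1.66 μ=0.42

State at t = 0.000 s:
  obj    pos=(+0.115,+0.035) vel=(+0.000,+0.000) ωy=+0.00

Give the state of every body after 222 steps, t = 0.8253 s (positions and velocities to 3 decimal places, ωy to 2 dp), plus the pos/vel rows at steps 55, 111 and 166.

State at t = 0.8253 s:
  obj    pos=(+1.693,-0.880) vel=(+3.824,-2.217) ωy=+76.19

Key-timestep trajectory:
   step    t(s)  obj.x    obj.z    obj.vx   obj.vz 
     55  0.2045   +0.212  -0.021  +0.948  -0.549
    111  0.4126   +0.510  -0.194  +1.912  -1.108
    166  0.6171   +0.997  -0.476  +2.859  -1.657


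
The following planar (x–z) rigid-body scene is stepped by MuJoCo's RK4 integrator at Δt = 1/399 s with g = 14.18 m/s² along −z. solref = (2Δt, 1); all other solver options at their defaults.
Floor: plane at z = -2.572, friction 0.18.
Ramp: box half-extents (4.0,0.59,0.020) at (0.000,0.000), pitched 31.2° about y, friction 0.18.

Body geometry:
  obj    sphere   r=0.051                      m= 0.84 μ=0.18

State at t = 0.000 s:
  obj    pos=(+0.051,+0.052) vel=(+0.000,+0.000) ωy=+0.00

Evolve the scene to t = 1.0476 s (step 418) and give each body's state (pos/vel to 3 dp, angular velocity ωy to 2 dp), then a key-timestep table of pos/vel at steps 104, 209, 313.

State at t = 1.0476 s:
  obj    pos=(+2.514,-1.440) vel=(+4.702,-2.848) ωy=+107.76

Key-timestep trajectory:
   step    t(s)  obj.x    obj.z    obj.vx   obj.vz 
    104  0.2607   +0.204  -0.040  +1.170  -0.709
    209  0.5238   +0.667  -0.321  +2.351  -1.424
    313  0.7845   +1.432  -0.784  +3.521  -2.132


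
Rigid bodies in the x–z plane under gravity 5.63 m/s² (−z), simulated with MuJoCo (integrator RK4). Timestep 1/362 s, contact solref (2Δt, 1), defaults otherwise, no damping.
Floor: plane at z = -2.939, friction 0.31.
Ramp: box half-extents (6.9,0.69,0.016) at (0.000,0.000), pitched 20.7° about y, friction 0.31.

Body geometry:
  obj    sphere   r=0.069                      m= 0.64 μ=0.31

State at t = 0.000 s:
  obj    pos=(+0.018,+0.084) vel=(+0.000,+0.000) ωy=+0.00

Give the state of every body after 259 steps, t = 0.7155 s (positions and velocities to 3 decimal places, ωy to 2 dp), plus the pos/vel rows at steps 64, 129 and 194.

State at t = 0.7155 s:
  obj    pos=(+0.358,-0.045) vel=(+0.951,-0.360) ωy=+14.74

Key-timestep trajectory:
   step    t(s)  obj.x    obj.z    obj.vx   obj.vz 
     64  0.1768   +0.039  +0.076  +0.235  -0.089
    129  0.3564   +0.102  +0.052  +0.474  -0.179
    194  0.5359   +0.209  +0.012  +0.713  -0.269


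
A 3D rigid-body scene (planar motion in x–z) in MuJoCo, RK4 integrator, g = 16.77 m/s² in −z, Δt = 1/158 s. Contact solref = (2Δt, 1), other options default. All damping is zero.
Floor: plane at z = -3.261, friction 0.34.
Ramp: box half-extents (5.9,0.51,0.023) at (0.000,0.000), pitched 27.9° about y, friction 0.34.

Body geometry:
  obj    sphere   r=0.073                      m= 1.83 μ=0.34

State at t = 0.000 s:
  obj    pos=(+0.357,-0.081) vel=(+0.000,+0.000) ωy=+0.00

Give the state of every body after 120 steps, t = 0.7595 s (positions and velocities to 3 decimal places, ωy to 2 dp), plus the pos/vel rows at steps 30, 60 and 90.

State at t = 0.7595 s:
  obj    pos=(+1.786,-0.837) vel=(+3.762,-1.992) ωy=+58.30

Key-timestep trajectory:
   step    t(s)  obj.x    obj.z    obj.vx   obj.vz 
     30  0.1899   +0.447  -0.128  +0.941  -0.498
     60  0.3797   +0.714  -0.270  +1.881  -0.996
     90  0.5696   +1.161  -0.506  +2.822  -1.494


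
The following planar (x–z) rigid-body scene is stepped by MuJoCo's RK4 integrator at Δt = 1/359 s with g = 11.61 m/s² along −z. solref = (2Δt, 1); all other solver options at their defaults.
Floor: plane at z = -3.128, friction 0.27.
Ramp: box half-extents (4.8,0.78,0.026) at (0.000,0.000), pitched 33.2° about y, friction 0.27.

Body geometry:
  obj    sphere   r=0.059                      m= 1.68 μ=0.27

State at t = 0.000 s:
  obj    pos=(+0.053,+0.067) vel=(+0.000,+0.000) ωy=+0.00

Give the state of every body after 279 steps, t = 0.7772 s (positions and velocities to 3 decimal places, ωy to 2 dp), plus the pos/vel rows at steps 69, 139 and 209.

State at t = 0.7772 s:
  obj    pos=(+1.201,-0.684) vel=(+2.953,-1.932) ωy=+59.80

Key-timestep trajectory:
   step    t(s)  obj.x    obj.z    obj.vx   obj.vz 
     69  0.1922   +0.123  +0.021  +0.730  -0.478
    139  0.3872   +0.338  -0.120  +1.471  -0.963
    209  0.5822   +0.697  -0.355  +2.212  -1.448


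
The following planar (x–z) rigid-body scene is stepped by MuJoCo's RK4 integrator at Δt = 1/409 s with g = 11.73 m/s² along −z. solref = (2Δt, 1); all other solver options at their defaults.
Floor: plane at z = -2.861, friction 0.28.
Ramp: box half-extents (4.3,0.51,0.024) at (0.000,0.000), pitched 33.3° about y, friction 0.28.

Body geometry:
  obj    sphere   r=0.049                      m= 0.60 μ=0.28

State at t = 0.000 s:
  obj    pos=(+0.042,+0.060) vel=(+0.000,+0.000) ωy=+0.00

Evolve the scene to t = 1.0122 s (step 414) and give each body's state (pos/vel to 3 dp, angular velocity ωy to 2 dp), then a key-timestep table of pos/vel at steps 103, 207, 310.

State at t = 1.0122 s:
  obj    pos=(+2.012,-1.234) vel=(+3.892,-2.556) ωy=+95.01

Key-timestep trajectory:
   step    t(s)  obj.x    obj.z    obj.vx   obj.vz 
    103  0.2518   +0.164  -0.020  +0.968  -0.636
    207  0.5061   +0.534  -0.264  +1.946  -1.278
    310  0.7579   +1.146  -0.666  +2.914  -1.914


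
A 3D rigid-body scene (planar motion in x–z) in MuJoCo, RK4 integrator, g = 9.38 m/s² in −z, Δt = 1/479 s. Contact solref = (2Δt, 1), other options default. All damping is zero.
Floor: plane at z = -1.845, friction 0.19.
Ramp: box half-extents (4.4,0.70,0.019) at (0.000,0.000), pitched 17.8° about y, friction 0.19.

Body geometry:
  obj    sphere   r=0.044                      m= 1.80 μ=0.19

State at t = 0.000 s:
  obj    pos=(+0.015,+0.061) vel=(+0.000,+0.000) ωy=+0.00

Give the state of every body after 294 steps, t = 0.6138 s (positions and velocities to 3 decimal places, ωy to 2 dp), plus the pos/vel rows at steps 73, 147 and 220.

State at t = 0.6138 s:
  obj    pos=(+0.382,-0.057) vel=(+1.197,-0.384) ωy=+28.57

Key-timestep trajectory:
   step    t(s)  obj.x    obj.z    obj.vx   obj.vz 
     73  0.1524   +0.038  +0.054  +0.297  -0.095
    147  0.3069   +0.107  +0.032  +0.598  -0.192
    220  0.4593   +0.221  -0.005  +0.896  -0.288


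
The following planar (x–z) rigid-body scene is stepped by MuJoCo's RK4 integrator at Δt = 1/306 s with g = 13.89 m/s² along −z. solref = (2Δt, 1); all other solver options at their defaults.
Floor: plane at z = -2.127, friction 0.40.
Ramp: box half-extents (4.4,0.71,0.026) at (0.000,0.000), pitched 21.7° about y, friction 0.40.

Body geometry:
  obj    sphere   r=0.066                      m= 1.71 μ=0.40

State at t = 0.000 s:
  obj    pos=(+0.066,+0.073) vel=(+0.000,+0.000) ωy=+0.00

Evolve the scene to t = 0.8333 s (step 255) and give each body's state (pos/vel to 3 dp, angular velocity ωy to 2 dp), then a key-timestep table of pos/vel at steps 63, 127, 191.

State at t = 0.8333 s:
  obj    pos=(+1.250,-0.398) vel=(+2.840,-1.130) ωy=+46.31

Key-timestep trajectory:
   step    t(s)  obj.x    obj.z    obj.vx   obj.vz 
     63  0.2059   +0.138  +0.044  +0.702  -0.279
    127  0.4150   +0.360  -0.044  +1.415  -0.563
    191  0.6242   +0.730  -0.191  +2.128  -0.847


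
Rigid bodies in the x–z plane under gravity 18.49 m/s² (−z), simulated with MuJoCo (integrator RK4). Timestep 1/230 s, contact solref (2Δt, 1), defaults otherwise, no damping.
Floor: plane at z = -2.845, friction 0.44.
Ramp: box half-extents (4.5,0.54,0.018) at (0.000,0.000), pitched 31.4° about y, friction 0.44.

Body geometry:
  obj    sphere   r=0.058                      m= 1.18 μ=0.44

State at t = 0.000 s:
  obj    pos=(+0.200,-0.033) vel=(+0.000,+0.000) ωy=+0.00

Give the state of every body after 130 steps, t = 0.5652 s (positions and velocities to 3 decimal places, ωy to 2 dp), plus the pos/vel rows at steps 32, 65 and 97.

State at t = 0.5652 s:
  obj    pos=(+1.138,-0.606) vel=(+3.320,-2.026) ωy=+67.04

Key-timestep trajectory:
   step    t(s)  obj.x    obj.z    obj.vx   obj.vz 
     32  0.1391   +0.257  -0.068  +0.817  -0.499
     65  0.2826   +0.435  -0.176  +1.660  -1.013
     97  0.4217   +0.722  -0.352  +2.477  -1.512


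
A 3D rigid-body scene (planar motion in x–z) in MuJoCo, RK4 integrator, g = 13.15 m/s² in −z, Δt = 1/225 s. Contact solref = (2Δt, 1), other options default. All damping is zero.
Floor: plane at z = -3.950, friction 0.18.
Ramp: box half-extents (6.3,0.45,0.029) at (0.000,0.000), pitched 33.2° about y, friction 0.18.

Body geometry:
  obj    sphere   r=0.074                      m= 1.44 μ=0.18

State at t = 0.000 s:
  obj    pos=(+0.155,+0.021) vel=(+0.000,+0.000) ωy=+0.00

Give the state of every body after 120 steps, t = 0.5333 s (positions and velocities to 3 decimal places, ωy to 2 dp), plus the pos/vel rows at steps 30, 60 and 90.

State at t = 0.5333 s:
  obj    pos=(+0.778,-0.386) vel=(+2.331,-1.530) ωy=+35.53

Key-timestep trajectory:
   step    t(s)  obj.x    obj.z    obj.vx   obj.vz 
     30  0.1333   +0.194  -0.004  +0.586  -0.382
     60  0.2667   +0.311  -0.081  +1.165  -0.771
     90  0.4000   +0.506  -0.208  +1.754  -1.136


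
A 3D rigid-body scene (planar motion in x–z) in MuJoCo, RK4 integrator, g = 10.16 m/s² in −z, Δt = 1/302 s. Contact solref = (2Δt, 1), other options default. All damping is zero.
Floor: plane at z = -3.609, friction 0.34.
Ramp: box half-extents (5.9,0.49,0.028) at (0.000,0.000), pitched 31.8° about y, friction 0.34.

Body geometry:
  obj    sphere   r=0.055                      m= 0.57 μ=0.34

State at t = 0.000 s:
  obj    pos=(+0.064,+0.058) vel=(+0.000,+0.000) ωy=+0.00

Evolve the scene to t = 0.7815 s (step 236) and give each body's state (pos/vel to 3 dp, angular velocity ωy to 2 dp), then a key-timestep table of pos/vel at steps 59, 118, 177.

State at t = 0.7815 s:
  obj    pos=(+1.056,-0.557) vel=(+2.540,-1.575) ωy=+54.33

Key-timestep trajectory:
   step    t(s)  obj.x    obj.z    obj.vx   obj.vz 
     59  0.1954   +0.126  +0.020  +0.635  -0.394
    118  0.3907   +0.312  -0.096  +1.270  -0.787
    177  0.5861   +0.622  -0.288  +1.905  -1.181


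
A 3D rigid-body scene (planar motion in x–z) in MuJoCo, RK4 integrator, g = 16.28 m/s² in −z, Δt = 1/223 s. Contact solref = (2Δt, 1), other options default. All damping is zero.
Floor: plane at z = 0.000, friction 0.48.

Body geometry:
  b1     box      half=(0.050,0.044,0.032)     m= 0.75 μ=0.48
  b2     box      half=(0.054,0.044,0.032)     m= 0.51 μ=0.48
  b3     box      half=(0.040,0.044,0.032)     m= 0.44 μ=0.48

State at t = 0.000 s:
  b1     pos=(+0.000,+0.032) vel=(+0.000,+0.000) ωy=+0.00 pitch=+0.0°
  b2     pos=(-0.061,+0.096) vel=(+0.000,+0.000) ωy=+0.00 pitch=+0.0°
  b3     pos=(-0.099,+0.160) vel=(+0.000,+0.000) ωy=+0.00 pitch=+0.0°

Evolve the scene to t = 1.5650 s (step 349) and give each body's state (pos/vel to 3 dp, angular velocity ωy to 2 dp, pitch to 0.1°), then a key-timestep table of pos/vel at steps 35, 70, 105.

State at t = 1.5650 s:
  b1     pos=(+0.000,+0.032) vel=(+0.000,+0.000) ωy=+0.00 pitch=+0.0°
  b2     pos=(-0.114,+0.054) vel=(+0.000,+0.000) ωy=+0.00 pitch=-90.0°
  b3     pos=(-0.277,+0.032) vel=(+0.000,+0.000) ωy=+0.00 pitch=+180.0°

Key-timestep trajectory:
   step    t(s)  b1.x    b1.z    b1.vx   b1.vz   b2.x    b2.z    b2.vx   b2.vz   b3.x    b3.z    b3.vx   b3.vz 
     35  0.1570   +0.000  +0.032  +0.000  +0.000   -0.086  +0.067  -0.273  -0.763   -0.166  +0.075  -0.634  -1.533
     70  0.3139   +0.000  +0.032  +0.000  +0.000   -0.131  +0.061  -0.020  +0.008   -0.239  +0.051  -0.290  -0.025
    105  0.4709   +0.000  +0.032  +0.000  +0.000   -0.109  +0.056  +0.009  +0.015   -0.277  +0.032  +0.000  +0.001


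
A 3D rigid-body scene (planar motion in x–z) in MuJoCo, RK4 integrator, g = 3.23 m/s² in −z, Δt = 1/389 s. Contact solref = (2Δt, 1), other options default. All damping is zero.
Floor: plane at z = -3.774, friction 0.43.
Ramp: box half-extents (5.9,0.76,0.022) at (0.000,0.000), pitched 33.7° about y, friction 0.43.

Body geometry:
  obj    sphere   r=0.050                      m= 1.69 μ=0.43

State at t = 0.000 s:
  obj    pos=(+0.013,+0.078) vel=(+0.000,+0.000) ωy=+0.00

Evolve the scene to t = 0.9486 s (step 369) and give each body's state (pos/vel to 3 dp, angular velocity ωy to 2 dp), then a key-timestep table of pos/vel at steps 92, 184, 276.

State at t = 0.9486 s:
  obj    pos=(+0.492,-0.242) vel=(+1.010,-0.674) ωy=+24.28

Key-timestep trajectory:
   step    t(s)  obj.x    obj.z    obj.vx   obj.vz 
     92  0.2365   +0.043  +0.058  +0.252  -0.168
    184  0.4730   +0.132  -0.002  +0.504  -0.336
    276  0.7095   +0.281  -0.101  +0.756  -0.504


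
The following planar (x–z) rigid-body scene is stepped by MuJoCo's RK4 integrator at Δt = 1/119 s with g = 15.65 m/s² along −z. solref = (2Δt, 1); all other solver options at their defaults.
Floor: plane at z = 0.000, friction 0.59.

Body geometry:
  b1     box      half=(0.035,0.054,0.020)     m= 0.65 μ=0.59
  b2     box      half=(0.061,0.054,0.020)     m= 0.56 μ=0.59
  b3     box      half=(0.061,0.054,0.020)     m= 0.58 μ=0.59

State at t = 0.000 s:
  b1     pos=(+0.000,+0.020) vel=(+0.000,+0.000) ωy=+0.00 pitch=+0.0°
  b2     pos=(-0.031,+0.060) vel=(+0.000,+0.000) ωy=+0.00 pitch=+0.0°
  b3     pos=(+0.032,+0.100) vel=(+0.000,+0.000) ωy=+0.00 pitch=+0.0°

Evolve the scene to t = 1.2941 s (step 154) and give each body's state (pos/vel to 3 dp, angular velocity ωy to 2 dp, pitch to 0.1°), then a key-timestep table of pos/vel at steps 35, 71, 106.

State at t = 1.2941 s:
  b1     pos=(+0.000,+0.020) vel=(+0.000,+0.000) ωy=+0.00 pitch=+0.0°
  b2     pos=(-0.031,+0.060) vel=(+0.000,+0.000) ωy=+0.00 pitch=-0.2°
  b3     pos=(+0.066,+0.061) vel=(+0.000,+0.000) ωy=+0.00 pitch=+90.0°

Key-timestep trajectory:
   step    t(s)  b1.x    b1.z    b1.vx   b1.vz   b2.x    b2.z    b2.vx   b2.vz   b3.x    b3.z    b3.vx   b3.vz 
     35  0.2941   +0.000  +0.020  +0.000  +0.000   -0.031  +0.060  +0.000  +0.000   +0.065  +0.059  +0.264  +0.086
     71  0.5966   +0.000  +0.020  +0.000  +0.000   -0.031  +0.060  +0.000  +0.000   +0.061  +0.062  -0.108  +0.042
    106  0.8908   +0.000  +0.020  +0.000  +0.000   -0.031  +0.060  +0.000  +0.000   +0.064  +0.062  +0.064  -0.014


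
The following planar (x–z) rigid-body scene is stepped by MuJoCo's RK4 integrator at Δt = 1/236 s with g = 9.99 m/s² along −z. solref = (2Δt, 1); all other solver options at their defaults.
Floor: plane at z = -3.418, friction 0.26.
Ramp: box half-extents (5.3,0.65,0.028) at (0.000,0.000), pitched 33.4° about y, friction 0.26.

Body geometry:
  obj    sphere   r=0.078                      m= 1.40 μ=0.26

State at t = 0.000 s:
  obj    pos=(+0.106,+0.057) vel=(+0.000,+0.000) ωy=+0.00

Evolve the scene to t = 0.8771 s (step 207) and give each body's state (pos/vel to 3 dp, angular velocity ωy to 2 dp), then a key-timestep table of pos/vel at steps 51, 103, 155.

State at t = 0.8771 s:
  obj    pos=(+1.368,-0.775) vel=(+2.877,-1.897) ωy=+44.16

Key-timestep trajectory:
   step    t(s)  obj.x    obj.z    obj.vx   obj.vz 
     51  0.2161   +0.183  +0.007  +0.709  -0.467
    103  0.4364   +0.418  -0.149  +1.432  -0.944
    155  0.6568   +0.814  -0.409  +2.154  -1.420


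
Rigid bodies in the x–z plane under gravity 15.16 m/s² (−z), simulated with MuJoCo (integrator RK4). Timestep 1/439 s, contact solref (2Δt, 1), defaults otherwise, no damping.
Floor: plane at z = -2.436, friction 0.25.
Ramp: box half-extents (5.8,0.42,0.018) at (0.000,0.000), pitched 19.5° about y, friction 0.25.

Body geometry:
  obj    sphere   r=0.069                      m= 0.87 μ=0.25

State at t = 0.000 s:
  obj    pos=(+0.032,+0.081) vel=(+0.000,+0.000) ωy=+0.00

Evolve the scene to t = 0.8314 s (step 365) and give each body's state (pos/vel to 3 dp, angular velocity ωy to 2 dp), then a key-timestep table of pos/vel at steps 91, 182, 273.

State at t = 0.8314 s:
  obj    pos=(+1.210,-0.336) vel=(+2.833,-1.003) ωy=+43.55

Key-timestep trajectory:
   step    t(s)  obj.x    obj.z    obj.vx   obj.vz 
     91  0.2073   +0.105  +0.055  +0.706  -0.250
    182  0.4146   +0.325  -0.023  +1.413  -0.500
    273  0.6219   +0.691  -0.152  +2.119  -0.750


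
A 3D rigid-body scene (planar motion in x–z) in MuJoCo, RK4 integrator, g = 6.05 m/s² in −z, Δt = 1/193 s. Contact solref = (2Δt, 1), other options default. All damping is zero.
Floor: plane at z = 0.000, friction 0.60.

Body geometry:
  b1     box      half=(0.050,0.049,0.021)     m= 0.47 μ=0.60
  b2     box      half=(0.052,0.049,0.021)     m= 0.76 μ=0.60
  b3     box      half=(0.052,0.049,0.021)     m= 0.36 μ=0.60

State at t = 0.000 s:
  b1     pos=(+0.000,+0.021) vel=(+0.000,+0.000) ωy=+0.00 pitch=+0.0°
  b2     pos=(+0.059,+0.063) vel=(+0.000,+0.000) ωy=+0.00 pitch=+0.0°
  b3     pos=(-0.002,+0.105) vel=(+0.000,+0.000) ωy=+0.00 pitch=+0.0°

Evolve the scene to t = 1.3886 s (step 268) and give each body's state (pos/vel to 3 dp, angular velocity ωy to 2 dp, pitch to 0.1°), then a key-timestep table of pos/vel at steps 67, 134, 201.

State at t = 1.3886 s:
  b1     pos=(+0.000,+0.021) vel=(+0.000,+0.000) ωy=+0.00 pitch=+0.0°
  b2     pos=(+0.071,+0.051) vel=(+0.000,+0.000) ωy=-0.01 pitch=+43.4°
  b3     pos=(-0.006,+0.089) vel=(-0.001,+0.000) ωy=+0.01 pitch=-35.6°

Key-timestep trajectory:
   step    t(s)  b1.x    b1.z    b1.vx   b1.vz   b2.x    b2.z    b2.vx   b2.vz   b3.x    b3.z    b3.vx   b3.vz 
     67  0.3472   +0.000  +0.021  +0.000  +0.000   +0.069  +0.055  +0.109  -0.143   -0.015  +0.094  +0.104  -0.043
    134  0.6943   +0.000  +0.021  -0.001  +0.000   +0.071  +0.051  +0.004  +0.003   -0.006  +0.089  -0.001  +0.001
    201  1.0415   +0.000  +0.021  +0.000  +0.000   +0.071  +0.051  +0.000  +0.000   -0.006  +0.089  -0.001  +0.000


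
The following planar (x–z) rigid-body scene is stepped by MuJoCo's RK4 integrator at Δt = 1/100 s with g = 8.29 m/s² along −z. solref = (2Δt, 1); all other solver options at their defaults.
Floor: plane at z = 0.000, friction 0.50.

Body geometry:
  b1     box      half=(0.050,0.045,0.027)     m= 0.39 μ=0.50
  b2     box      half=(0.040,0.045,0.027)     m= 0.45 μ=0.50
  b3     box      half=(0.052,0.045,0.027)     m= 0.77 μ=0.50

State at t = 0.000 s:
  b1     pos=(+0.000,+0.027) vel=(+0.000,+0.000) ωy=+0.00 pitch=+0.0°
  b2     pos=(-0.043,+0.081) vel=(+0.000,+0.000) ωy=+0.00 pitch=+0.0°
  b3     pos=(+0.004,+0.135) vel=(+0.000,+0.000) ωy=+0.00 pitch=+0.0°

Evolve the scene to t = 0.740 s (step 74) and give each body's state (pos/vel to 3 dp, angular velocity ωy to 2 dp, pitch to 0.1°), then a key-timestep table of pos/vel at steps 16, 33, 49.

State at t = 0.740 s:
  b1     pos=(+0.000,+0.027) vel=(+0.000,+0.000) ωy=+0.00 pitch=+0.0°
  b2     pos=(-0.044,+0.081) vel=(+0.000,+0.000) ωy=+0.00 pitch=-0.1°
  b3     pos=(+0.126,+0.027) vel=(+0.000,+0.000) ωy=+0.00 pitch=+180.0°

Key-timestep trajectory:
   step    t(s)  b1.x    b1.z    b1.vx   b1.vz   b2.x    b2.z    b2.vx   b2.vz   b3.x    b3.z    b3.vx   b3.vz 
     16  0.1600   +0.000  +0.027  +0.000  +0.000   -0.043  +0.081  -0.001  +0.001   +0.016  +0.128  +0.158  -0.169
     33  0.3300   +0.000  +0.027  +0.000  +0.000   -0.043  +0.081  +0.000  +0.000   +0.063  +0.104  +0.381  -0.069
     49  0.4900   +0.000  +0.027  +0.000  +0.000   -0.044  +0.081  +0.000  +0.000   +0.127  +0.019  +0.122  -0.165


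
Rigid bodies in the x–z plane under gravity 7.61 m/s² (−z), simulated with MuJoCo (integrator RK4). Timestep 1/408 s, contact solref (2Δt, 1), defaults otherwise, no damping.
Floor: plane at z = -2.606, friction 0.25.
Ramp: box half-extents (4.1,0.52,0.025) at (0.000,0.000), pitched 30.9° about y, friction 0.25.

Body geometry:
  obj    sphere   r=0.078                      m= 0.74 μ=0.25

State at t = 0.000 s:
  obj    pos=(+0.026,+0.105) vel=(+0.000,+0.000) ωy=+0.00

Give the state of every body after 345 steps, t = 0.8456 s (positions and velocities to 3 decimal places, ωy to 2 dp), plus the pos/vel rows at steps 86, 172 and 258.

State at t = 0.8456 s:
  obj    pos=(+0.882,-0.408) vel=(+2.026,-1.212) ωy=+30.26

Key-timestep trajectory:
   step    t(s)  obj.x    obj.z    obj.vx   obj.vz 
     86  0.2108   +0.079  +0.073  +0.505  -0.302
    172  0.4216   +0.239  -0.023  +1.010  -0.604
    258  0.6324   +0.505  -0.182  +1.515  -0.907


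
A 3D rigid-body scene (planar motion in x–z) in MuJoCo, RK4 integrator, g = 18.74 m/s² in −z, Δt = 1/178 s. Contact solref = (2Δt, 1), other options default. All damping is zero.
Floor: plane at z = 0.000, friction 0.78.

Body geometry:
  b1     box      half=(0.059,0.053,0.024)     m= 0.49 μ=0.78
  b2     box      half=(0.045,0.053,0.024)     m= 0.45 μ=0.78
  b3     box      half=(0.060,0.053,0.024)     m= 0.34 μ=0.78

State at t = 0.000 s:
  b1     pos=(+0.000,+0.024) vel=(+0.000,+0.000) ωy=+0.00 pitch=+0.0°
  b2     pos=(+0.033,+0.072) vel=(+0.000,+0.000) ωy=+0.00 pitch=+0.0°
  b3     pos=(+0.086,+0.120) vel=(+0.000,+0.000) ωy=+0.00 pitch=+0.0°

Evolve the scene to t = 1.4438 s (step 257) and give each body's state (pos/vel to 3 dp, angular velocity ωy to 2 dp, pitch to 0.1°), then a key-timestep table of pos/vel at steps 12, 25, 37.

State at t = 1.4438 s:
  b1     pos=(+0.000,+0.024) vel=(+0.000,+0.000) ωy=+0.00 pitch=+0.0°
  b2     pos=(+0.033,+0.072) vel=(+0.000,+0.000) ωy=+0.00 pitch=+0.1°
  b3     pos=(+0.111,+0.060) vel=(+0.000,+0.000) ωy=+0.00 pitch=+90.0°

Key-timestep trajectory:
   step    t(s)  b1.x    b1.z    b1.vx   b1.vz   b2.x    b2.z    b2.vx   b2.vz   b3.x    b3.z    b3.vx   b3.vz 
     12  0.0674   +0.000  +0.024  +0.000  +0.001   +0.033  +0.072  -0.001  +0.001   +0.090  +0.118  +0.129  -0.066
     25  0.1404   +0.000  +0.024  +0.000  +0.000   +0.033  +0.072  -0.002  +0.002   +0.104  +0.101  +0.216  -0.597
     37  0.2079   +0.000  +0.024  +0.000  +0.000   +0.033  +0.072  +0.000  +0.000   +0.112  +0.057  -0.090  +0.134


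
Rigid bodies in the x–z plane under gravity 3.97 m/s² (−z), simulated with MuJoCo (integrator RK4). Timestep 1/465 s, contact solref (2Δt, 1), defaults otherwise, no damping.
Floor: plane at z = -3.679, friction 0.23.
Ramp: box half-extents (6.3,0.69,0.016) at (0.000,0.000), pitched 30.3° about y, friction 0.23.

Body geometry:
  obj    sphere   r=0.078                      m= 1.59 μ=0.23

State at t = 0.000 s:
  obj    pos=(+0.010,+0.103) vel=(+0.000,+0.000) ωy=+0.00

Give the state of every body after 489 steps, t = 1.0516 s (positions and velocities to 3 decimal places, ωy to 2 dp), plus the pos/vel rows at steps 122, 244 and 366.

State at t = 1.0516 s:
  obj    pos=(+0.693,-0.296) vel=(+1.299,-0.759) ωy=+19.29

Key-timestep trajectory:
   step    t(s)  obj.x    obj.z    obj.vx   obj.vz 
    122  0.2624   +0.053  +0.078  +0.324  -0.189
    244  0.5247   +0.180  +0.004  +0.648  -0.379
    366  0.7871   +0.393  -0.121  +0.972  -0.568


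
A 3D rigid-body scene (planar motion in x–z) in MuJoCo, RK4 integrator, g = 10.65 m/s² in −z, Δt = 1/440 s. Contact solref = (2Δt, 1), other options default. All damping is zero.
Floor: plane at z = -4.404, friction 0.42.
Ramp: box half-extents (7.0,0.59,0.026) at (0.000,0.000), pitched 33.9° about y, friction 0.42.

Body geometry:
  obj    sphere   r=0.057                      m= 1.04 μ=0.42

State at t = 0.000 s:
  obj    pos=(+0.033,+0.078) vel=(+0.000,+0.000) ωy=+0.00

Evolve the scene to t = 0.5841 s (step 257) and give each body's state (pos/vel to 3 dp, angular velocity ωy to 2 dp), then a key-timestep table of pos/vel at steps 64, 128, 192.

State at t = 0.5841 s:
  obj    pos=(+0.634,-0.326) vel=(+2.057,-1.382) ωy=+43.47

Key-timestep trajectory:
   step    t(s)  obj.x    obj.z    obj.vx   obj.vz 
     64  0.1455   +0.070  +0.053  +0.512  -0.344
    128  0.2909   +0.182  -0.022  +1.025  -0.688
    192  0.4364   +0.368  -0.147  +1.537  -1.033


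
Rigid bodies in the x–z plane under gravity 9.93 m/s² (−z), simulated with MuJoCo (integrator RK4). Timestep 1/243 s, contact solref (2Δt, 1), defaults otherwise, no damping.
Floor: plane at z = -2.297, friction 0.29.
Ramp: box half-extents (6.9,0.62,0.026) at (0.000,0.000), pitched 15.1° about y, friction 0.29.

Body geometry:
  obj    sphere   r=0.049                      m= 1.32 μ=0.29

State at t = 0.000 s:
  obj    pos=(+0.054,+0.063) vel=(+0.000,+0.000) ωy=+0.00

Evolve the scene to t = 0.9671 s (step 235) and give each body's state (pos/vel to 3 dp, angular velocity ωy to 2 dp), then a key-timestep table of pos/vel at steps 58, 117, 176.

State at t = 0.9671 s:
  obj    pos=(+0.888,-0.162) vel=(+1.725,-0.466) ωy=+36.46

Key-timestep trajectory:
   step    t(s)  obj.x    obj.z    obj.vx   obj.vz 
     58  0.2387   +0.105  +0.049  +0.426  -0.115
    117  0.4815   +0.261  +0.007  +0.859  -0.232
    176  0.7243   +0.522  -0.063  +1.292  -0.349


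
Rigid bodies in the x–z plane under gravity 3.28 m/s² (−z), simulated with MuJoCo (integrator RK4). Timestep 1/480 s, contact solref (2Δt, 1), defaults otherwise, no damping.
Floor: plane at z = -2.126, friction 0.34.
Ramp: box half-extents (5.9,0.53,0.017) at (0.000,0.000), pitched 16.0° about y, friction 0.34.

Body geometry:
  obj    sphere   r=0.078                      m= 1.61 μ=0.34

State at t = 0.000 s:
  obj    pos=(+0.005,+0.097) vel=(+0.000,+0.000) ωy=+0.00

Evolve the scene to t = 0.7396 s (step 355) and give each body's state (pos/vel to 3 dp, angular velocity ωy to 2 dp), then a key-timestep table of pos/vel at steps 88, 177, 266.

State at t = 0.7396 s:
  obj    pos=(+0.175,+0.049) vel=(+0.459,-0.132) ωy=+6.12

Key-timestep trajectory:
   step    t(s)  obj.x    obj.z    obj.vx   obj.vz 
     88  0.1833   +0.016  +0.094  +0.114  -0.033
    177  0.3688   +0.047  +0.085  +0.229  -0.066
    266  0.5542   +0.100  +0.070  +0.344  -0.099


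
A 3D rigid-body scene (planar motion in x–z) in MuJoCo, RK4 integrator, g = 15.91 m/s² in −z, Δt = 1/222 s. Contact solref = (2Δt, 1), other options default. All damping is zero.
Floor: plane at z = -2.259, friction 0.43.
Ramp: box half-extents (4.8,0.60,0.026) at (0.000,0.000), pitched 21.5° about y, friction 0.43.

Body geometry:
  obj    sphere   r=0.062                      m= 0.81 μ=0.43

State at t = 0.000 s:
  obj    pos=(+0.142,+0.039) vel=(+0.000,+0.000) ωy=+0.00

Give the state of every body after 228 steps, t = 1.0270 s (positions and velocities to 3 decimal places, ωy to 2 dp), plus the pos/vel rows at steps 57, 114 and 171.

State at t = 1.0270 s:
  obj    pos=(+2.186,-0.766) vel=(+3.980,-1.568) ωy=+68.98

Key-timestep trajectory:
   step    t(s)  obj.x    obj.z    obj.vx   obj.vz 
     57  0.2568   +0.270  -0.012  +0.995  -0.392
    114  0.5135   +0.653  -0.163  +1.990  -0.784
    171  0.7703   +1.292  -0.414  +2.985  -1.176


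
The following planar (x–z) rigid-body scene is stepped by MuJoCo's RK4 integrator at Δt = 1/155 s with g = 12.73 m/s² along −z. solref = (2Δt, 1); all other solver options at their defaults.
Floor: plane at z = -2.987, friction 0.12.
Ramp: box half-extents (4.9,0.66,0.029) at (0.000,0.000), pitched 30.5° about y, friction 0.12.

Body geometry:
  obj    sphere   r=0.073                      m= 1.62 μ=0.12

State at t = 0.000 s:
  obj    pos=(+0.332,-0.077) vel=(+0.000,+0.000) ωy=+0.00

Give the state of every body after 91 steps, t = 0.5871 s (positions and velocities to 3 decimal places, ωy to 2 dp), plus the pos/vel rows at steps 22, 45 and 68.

State at t = 0.5871 s:
  obj    pos=(+1.096,-0.527) vel=(+2.601,-1.536) ωy=+26.43

Key-timestep trajectory:
   step    t(s)  obj.x    obj.z    obj.vx   obj.vz 
     22  0.1419   +0.377  -0.104  +0.636  -0.355
     45  0.2903   +0.519  -0.187  +1.271  -0.795
     68  0.4387   +0.759  -0.328  +1.956  -1.120


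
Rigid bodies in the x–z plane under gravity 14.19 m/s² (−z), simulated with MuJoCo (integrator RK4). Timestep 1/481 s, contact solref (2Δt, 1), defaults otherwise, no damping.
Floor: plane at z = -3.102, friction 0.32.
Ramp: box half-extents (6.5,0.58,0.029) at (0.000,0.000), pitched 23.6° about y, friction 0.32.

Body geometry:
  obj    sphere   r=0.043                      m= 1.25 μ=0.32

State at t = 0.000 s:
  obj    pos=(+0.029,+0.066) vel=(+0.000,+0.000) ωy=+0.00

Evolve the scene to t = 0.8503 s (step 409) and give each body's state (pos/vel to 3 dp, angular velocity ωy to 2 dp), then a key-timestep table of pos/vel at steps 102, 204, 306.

State at t = 0.8503 s:
  obj    pos=(+1.373,-0.521) vel=(+3.162,-1.381) ωy=+80.24

Key-timestep trajectory:
   step    t(s)  obj.x    obj.z    obj.vx   obj.vz 
    102  0.2121   +0.113  +0.029  +0.789  -0.345
    204  0.4241   +0.363  -0.080  +1.577  -0.689
    306  0.6362   +0.781  -0.263  +2.366  -1.034


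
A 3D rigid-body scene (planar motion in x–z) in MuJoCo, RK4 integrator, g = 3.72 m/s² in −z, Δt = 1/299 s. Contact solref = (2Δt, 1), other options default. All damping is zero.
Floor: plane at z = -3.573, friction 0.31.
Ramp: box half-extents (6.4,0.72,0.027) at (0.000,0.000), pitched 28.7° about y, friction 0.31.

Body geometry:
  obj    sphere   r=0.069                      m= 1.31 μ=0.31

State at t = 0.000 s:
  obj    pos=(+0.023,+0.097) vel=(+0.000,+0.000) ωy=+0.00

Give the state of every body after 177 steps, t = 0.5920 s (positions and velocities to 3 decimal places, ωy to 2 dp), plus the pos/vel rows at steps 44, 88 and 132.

State at t = 0.5920 s:
  obj    pos=(+0.219,-0.011) vel=(+0.663,-0.363) ωy=+10.95

Key-timestep trajectory:
   step    t(s)  obj.x    obj.z    obj.vx   obj.vz 
     44  0.1472   +0.035  +0.090  +0.165  -0.090
     88  0.2943   +0.071  +0.070  +0.329  -0.180
    132  0.4415   +0.132  +0.037  +0.494  -0.271


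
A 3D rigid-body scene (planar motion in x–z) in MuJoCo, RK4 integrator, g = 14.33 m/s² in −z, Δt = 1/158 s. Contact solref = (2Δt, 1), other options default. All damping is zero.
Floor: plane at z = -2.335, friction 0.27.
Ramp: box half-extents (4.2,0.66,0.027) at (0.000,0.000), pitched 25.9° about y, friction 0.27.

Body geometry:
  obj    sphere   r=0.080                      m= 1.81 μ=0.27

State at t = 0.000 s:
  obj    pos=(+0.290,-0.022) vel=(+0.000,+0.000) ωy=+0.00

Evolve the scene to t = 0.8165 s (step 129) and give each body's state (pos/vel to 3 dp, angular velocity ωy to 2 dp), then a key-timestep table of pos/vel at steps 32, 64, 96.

State at t = 0.8165 s:
  obj    pos=(+1.631,-0.673) vel=(+3.284,-1.595) ωy=+45.62

Key-timestep trajectory:
   step    t(s)  obj.x    obj.z    obj.vx   obj.vz 
     32  0.2025   +0.373  -0.062  +0.815  -0.396
     64  0.4051   +0.620  -0.182  +1.629  -0.791
     96  0.6076   +1.033  -0.382  +2.444  -1.187


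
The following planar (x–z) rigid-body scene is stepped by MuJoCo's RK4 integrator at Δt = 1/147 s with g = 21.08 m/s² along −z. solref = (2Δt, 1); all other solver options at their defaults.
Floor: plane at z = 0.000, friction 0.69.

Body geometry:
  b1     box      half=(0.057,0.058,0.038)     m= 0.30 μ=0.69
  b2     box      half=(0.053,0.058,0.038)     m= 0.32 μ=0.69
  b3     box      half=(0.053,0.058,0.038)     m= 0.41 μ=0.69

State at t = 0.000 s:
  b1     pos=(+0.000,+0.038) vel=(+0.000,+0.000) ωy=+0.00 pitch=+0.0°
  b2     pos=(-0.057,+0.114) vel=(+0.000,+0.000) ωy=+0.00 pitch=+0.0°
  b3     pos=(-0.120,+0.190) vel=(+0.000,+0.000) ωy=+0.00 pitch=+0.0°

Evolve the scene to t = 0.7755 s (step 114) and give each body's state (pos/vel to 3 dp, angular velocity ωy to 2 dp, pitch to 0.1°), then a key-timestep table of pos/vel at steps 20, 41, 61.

State at t = 0.7755 s:
  b1     pos=(+0.000,+0.038) vel=(+0.000,+0.000) ωy=+0.00 pitch=+0.0°
  b2     pos=(-0.105,+0.053) vel=(+0.000,+0.000) ωy=+0.00 pitch=-90.0°
  b3     pos=(-0.331,+0.038) vel=(+0.000,+0.000) ωy=+0.00 pitch=+180.0°

Key-timestep trajectory:
   step    t(s)  b1.x    b1.z    b1.vx   b1.vz   b2.x    b2.z    b2.vx   b2.vz   b3.x    b3.z    b3.vx   b3.vz 
     20  0.1361   +0.000  +0.038  +0.001  +0.001   -0.082  +0.104  -0.396  -0.353   -0.182  +0.120  -0.734  -1.472
     41  0.2789   +0.000  +0.038  +0.000  +0.000   -0.106  +0.053  +0.012  +0.012   -0.269  +0.065  -0.301  +0.019
     61  0.4150   +0.000  +0.038  +0.000  +0.000   -0.105  +0.053  +0.000  +0.000   -0.323  +0.045  -0.617  -0.604


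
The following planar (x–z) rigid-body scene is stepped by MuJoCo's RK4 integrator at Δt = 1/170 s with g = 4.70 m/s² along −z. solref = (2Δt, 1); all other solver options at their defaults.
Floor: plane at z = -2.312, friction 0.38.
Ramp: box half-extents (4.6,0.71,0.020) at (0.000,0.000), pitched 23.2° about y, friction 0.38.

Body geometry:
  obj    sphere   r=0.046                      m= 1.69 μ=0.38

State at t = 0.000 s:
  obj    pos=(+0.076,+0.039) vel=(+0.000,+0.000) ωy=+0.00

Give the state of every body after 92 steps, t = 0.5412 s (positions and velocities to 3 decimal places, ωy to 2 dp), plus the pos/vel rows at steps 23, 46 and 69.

State at t = 0.5412 s:
  obj    pos=(+0.254,-0.037) vel=(+0.658,-0.282) ωy=+15.55

Key-timestep trajectory:
   step    t(s)  obj.x    obj.z    obj.vx   obj.vz 
     23  0.1353   +0.087  +0.034  +0.165  -0.071
     46  0.2706   +0.121  +0.020  +0.329  -0.141
     69  0.4059   +0.176  -0.004  +0.493  -0.211


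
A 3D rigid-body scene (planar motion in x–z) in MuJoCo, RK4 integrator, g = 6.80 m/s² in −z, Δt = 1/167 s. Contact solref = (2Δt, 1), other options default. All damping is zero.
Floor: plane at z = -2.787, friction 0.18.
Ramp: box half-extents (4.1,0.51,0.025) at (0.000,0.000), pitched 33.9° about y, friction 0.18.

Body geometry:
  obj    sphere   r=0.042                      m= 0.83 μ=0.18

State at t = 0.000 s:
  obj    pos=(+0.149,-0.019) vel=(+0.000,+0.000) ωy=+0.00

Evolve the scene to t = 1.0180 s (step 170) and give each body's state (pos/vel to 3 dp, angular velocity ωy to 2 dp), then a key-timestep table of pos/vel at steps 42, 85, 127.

State at t = 1.0180 s:
  obj    pos=(+1.343,-0.822) vel=(+2.347,-1.577) ωy=+61.50

Key-timestep trajectory:
   step    t(s)  obj.x    obj.z    obj.vx   obj.vz 
     42  0.2515   +0.222  -0.068  +0.577  -0.398
     85  0.5090   +0.448  -0.220  +1.169  -0.798
    127  0.7605   +0.816  -0.467  +1.752  -1.180


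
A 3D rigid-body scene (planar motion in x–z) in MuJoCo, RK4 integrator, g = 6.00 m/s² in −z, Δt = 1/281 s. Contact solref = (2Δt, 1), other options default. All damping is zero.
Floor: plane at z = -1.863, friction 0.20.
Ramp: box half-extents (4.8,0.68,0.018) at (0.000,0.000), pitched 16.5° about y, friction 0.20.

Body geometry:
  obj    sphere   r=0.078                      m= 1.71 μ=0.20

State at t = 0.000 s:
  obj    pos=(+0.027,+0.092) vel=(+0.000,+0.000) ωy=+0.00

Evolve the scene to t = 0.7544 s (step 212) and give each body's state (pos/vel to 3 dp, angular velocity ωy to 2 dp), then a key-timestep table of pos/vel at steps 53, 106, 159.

State at t = 0.7544 s:
  obj    pos=(+0.359,-0.006) vel=(+0.881,-0.261) ωy=+11.77

Key-timestep trajectory:
   step    t(s)  obj.x    obj.z    obj.vx   obj.vz 
     53  0.1886   +0.048  +0.086  +0.220  -0.065
    106  0.3772   +0.110  +0.068  +0.440  -0.130
    159  0.5658   +0.214  +0.037  +0.660  -0.196
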